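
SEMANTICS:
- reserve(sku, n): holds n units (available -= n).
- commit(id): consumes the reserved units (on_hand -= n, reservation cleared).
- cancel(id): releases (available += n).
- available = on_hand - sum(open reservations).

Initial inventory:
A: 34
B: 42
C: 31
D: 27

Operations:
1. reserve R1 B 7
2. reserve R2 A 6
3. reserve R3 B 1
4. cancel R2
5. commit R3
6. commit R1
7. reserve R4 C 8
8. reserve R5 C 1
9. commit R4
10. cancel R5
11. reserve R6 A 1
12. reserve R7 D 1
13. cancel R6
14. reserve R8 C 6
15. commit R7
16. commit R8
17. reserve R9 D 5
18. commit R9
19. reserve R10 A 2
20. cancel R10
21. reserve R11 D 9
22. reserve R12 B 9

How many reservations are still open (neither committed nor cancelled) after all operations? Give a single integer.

Step 1: reserve R1 B 7 -> on_hand[A=34 B=42 C=31 D=27] avail[A=34 B=35 C=31 D=27] open={R1}
Step 2: reserve R2 A 6 -> on_hand[A=34 B=42 C=31 D=27] avail[A=28 B=35 C=31 D=27] open={R1,R2}
Step 3: reserve R3 B 1 -> on_hand[A=34 B=42 C=31 D=27] avail[A=28 B=34 C=31 D=27] open={R1,R2,R3}
Step 4: cancel R2 -> on_hand[A=34 B=42 C=31 D=27] avail[A=34 B=34 C=31 D=27] open={R1,R3}
Step 5: commit R3 -> on_hand[A=34 B=41 C=31 D=27] avail[A=34 B=34 C=31 D=27] open={R1}
Step 6: commit R1 -> on_hand[A=34 B=34 C=31 D=27] avail[A=34 B=34 C=31 D=27] open={}
Step 7: reserve R4 C 8 -> on_hand[A=34 B=34 C=31 D=27] avail[A=34 B=34 C=23 D=27] open={R4}
Step 8: reserve R5 C 1 -> on_hand[A=34 B=34 C=31 D=27] avail[A=34 B=34 C=22 D=27] open={R4,R5}
Step 9: commit R4 -> on_hand[A=34 B=34 C=23 D=27] avail[A=34 B=34 C=22 D=27] open={R5}
Step 10: cancel R5 -> on_hand[A=34 B=34 C=23 D=27] avail[A=34 B=34 C=23 D=27] open={}
Step 11: reserve R6 A 1 -> on_hand[A=34 B=34 C=23 D=27] avail[A=33 B=34 C=23 D=27] open={R6}
Step 12: reserve R7 D 1 -> on_hand[A=34 B=34 C=23 D=27] avail[A=33 B=34 C=23 D=26] open={R6,R7}
Step 13: cancel R6 -> on_hand[A=34 B=34 C=23 D=27] avail[A=34 B=34 C=23 D=26] open={R7}
Step 14: reserve R8 C 6 -> on_hand[A=34 B=34 C=23 D=27] avail[A=34 B=34 C=17 D=26] open={R7,R8}
Step 15: commit R7 -> on_hand[A=34 B=34 C=23 D=26] avail[A=34 B=34 C=17 D=26] open={R8}
Step 16: commit R8 -> on_hand[A=34 B=34 C=17 D=26] avail[A=34 B=34 C=17 D=26] open={}
Step 17: reserve R9 D 5 -> on_hand[A=34 B=34 C=17 D=26] avail[A=34 B=34 C=17 D=21] open={R9}
Step 18: commit R9 -> on_hand[A=34 B=34 C=17 D=21] avail[A=34 B=34 C=17 D=21] open={}
Step 19: reserve R10 A 2 -> on_hand[A=34 B=34 C=17 D=21] avail[A=32 B=34 C=17 D=21] open={R10}
Step 20: cancel R10 -> on_hand[A=34 B=34 C=17 D=21] avail[A=34 B=34 C=17 D=21] open={}
Step 21: reserve R11 D 9 -> on_hand[A=34 B=34 C=17 D=21] avail[A=34 B=34 C=17 D=12] open={R11}
Step 22: reserve R12 B 9 -> on_hand[A=34 B=34 C=17 D=21] avail[A=34 B=25 C=17 D=12] open={R11,R12}
Open reservations: ['R11', 'R12'] -> 2

Answer: 2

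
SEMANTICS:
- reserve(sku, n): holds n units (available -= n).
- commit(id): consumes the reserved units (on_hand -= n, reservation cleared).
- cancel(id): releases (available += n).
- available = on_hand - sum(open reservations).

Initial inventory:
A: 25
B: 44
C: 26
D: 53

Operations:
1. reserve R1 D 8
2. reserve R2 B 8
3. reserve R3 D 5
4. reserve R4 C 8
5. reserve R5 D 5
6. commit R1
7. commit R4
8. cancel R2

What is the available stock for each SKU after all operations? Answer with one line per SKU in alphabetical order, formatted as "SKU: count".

Answer: A: 25
B: 44
C: 18
D: 35

Derivation:
Step 1: reserve R1 D 8 -> on_hand[A=25 B=44 C=26 D=53] avail[A=25 B=44 C=26 D=45] open={R1}
Step 2: reserve R2 B 8 -> on_hand[A=25 B=44 C=26 D=53] avail[A=25 B=36 C=26 D=45] open={R1,R2}
Step 3: reserve R3 D 5 -> on_hand[A=25 B=44 C=26 D=53] avail[A=25 B=36 C=26 D=40] open={R1,R2,R3}
Step 4: reserve R4 C 8 -> on_hand[A=25 B=44 C=26 D=53] avail[A=25 B=36 C=18 D=40] open={R1,R2,R3,R4}
Step 5: reserve R5 D 5 -> on_hand[A=25 B=44 C=26 D=53] avail[A=25 B=36 C=18 D=35] open={R1,R2,R3,R4,R5}
Step 6: commit R1 -> on_hand[A=25 B=44 C=26 D=45] avail[A=25 B=36 C=18 D=35] open={R2,R3,R4,R5}
Step 7: commit R4 -> on_hand[A=25 B=44 C=18 D=45] avail[A=25 B=36 C=18 D=35] open={R2,R3,R5}
Step 8: cancel R2 -> on_hand[A=25 B=44 C=18 D=45] avail[A=25 B=44 C=18 D=35] open={R3,R5}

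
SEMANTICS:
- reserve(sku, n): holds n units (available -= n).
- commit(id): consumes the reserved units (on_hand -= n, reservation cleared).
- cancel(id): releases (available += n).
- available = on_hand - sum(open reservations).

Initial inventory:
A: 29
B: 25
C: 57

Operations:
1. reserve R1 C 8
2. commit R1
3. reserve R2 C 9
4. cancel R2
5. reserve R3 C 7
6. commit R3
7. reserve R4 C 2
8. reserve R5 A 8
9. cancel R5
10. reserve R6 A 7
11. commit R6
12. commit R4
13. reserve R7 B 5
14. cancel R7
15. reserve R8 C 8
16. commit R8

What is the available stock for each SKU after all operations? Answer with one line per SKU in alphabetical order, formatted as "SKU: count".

Step 1: reserve R1 C 8 -> on_hand[A=29 B=25 C=57] avail[A=29 B=25 C=49] open={R1}
Step 2: commit R1 -> on_hand[A=29 B=25 C=49] avail[A=29 B=25 C=49] open={}
Step 3: reserve R2 C 9 -> on_hand[A=29 B=25 C=49] avail[A=29 B=25 C=40] open={R2}
Step 4: cancel R2 -> on_hand[A=29 B=25 C=49] avail[A=29 B=25 C=49] open={}
Step 5: reserve R3 C 7 -> on_hand[A=29 B=25 C=49] avail[A=29 B=25 C=42] open={R3}
Step 6: commit R3 -> on_hand[A=29 B=25 C=42] avail[A=29 B=25 C=42] open={}
Step 7: reserve R4 C 2 -> on_hand[A=29 B=25 C=42] avail[A=29 B=25 C=40] open={R4}
Step 8: reserve R5 A 8 -> on_hand[A=29 B=25 C=42] avail[A=21 B=25 C=40] open={R4,R5}
Step 9: cancel R5 -> on_hand[A=29 B=25 C=42] avail[A=29 B=25 C=40] open={R4}
Step 10: reserve R6 A 7 -> on_hand[A=29 B=25 C=42] avail[A=22 B=25 C=40] open={R4,R6}
Step 11: commit R6 -> on_hand[A=22 B=25 C=42] avail[A=22 B=25 C=40] open={R4}
Step 12: commit R4 -> on_hand[A=22 B=25 C=40] avail[A=22 B=25 C=40] open={}
Step 13: reserve R7 B 5 -> on_hand[A=22 B=25 C=40] avail[A=22 B=20 C=40] open={R7}
Step 14: cancel R7 -> on_hand[A=22 B=25 C=40] avail[A=22 B=25 C=40] open={}
Step 15: reserve R8 C 8 -> on_hand[A=22 B=25 C=40] avail[A=22 B=25 C=32] open={R8}
Step 16: commit R8 -> on_hand[A=22 B=25 C=32] avail[A=22 B=25 C=32] open={}

Answer: A: 22
B: 25
C: 32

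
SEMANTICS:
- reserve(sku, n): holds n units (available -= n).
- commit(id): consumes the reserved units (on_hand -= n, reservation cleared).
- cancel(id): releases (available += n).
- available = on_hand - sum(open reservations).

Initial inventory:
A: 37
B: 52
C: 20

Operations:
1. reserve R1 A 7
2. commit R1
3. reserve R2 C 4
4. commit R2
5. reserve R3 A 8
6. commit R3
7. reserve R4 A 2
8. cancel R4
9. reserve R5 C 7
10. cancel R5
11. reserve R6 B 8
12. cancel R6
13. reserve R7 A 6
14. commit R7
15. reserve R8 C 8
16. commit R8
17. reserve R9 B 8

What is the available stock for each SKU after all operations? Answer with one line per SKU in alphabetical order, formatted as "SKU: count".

Step 1: reserve R1 A 7 -> on_hand[A=37 B=52 C=20] avail[A=30 B=52 C=20] open={R1}
Step 2: commit R1 -> on_hand[A=30 B=52 C=20] avail[A=30 B=52 C=20] open={}
Step 3: reserve R2 C 4 -> on_hand[A=30 B=52 C=20] avail[A=30 B=52 C=16] open={R2}
Step 4: commit R2 -> on_hand[A=30 B=52 C=16] avail[A=30 B=52 C=16] open={}
Step 5: reserve R3 A 8 -> on_hand[A=30 B=52 C=16] avail[A=22 B=52 C=16] open={R3}
Step 6: commit R3 -> on_hand[A=22 B=52 C=16] avail[A=22 B=52 C=16] open={}
Step 7: reserve R4 A 2 -> on_hand[A=22 B=52 C=16] avail[A=20 B=52 C=16] open={R4}
Step 8: cancel R4 -> on_hand[A=22 B=52 C=16] avail[A=22 B=52 C=16] open={}
Step 9: reserve R5 C 7 -> on_hand[A=22 B=52 C=16] avail[A=22 B=52 C=9] open={R5}
Step 10: cancel R5 -> on_hand[A=22 B=52 C=16] avail[A=22 B=52 C=16] open={}
Step 11: reserve R6 B 8 -> on_hand[A=22 B=52 C=16] avail[A=22 B=44 C=16] open={R6}
Step 12: cancel R6 -> on_hand[A=22 B=52 C=16] avail[A=22 B=52 C=16] open={}
Step 13: reserve R7 A 6 -> on_hand[A=22 B=52 C=16] avail[A=16 B=52 C=16] open={R7}
Step 14: commit R7 -> on_hand[A=16 B=52 C=16] avail[A=16 B=52 C=16] open={}
Step 15: reserve R8 C 8 -> on_hand[A=16 B=52 C=16] avail[A=16 B=52 C=8] open={R8}
Step 16: commit R8 -> on_hand[A=16 B=52 C=8] avail[A=16 B=52 C=8] open={}
Step 17: reserve R9 B 8 -> on_hand[A=16 B=52 C=8] avail[A=16 B=44 C=8] open={R9}

Answer: A: 16
B: 44
C: 8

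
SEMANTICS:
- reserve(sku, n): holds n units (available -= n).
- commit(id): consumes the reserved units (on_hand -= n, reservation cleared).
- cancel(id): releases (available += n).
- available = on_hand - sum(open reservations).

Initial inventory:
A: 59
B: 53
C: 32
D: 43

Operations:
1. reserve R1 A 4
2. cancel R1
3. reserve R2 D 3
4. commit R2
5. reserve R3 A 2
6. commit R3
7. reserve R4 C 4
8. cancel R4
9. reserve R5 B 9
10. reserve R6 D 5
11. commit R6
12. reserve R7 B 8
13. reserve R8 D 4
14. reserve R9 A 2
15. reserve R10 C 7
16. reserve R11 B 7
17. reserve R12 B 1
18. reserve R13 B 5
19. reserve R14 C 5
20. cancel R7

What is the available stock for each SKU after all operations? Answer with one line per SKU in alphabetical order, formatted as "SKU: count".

Step 1: reserve R1 A 4 -> on_hand[A=59 B=53 C=32 D=43] avail[A=55 B=53 C=32 D=43] open={R1}
Step 2: cancel R1 -> on_hand[A=59 B=53 C=32 D=43] avail[A=59 B=53 C=32 D=43] open={}
Step 3: reserve R2 D 3 -> on_hand[A=59 B=53 C=32 D=43] avail[A=59 B=53 C=32 D=40] open={R2}
Step 4: commit R2 -> on_hand[A=59 B=53 C=32 D=40] avail[A=59 B=53 C=32 D=40] open={}
Step 5: reserve R3 A 2 -> on_hand[A=59 B=53 C=32 D=40] avail[A=57 B=53 C=32 D=40] open={R3}
Step 6: commit R3 -> on_hand[A=57 B=53 C=32 D=40] avail[A=57 B=53 C=32 D=40] open={}
Step 7: reserve R4 C 4 -> on_hand[A=57 B=53 C=32 D=40] avail[A=57 B=53 C=28 D=40] open={R4}
Step 8: cancel R4 -> on_hand[A=57 B=53 C=32 D=40] avail[A=57 B=53 C=32 D=40] open={}
Step 9: reserve R5 B 9 -> on_hand[A=57 B=53 C=32 D=40] avail[A=57 B=44 C=32 D=40] open={R5}
Step 10: reserve R6 D 5 -> on_hand[A=57 B=53 C=32 D=40] avail[A=57 B=44 C=32 D=35] open={R5,R6}
Step 11: commit R6 -> on_hand[A=57 B=53 C=32 D=35] avail[A=57 B=44 C=32 D=35] open={R5}
Step 12: reserve R7 B 8 -> on_hand[A=57 B=53 C=32 D=35] avail[A=57 B=36 C=32 D=35] open={R5,R7}
Step 13: reserve R8 D 4 -> on_hand[A=57 B=53 C=32 D=35] avail[A=57 B=36 C=32 D=31] open={R5,R7,R8}
Step 14: reserve R9 A 2 -> on_hand[A=57 B=53 C=32 D=35] avail[A=55 B=36 C=32 D=31] open={R5,R7,R8,R9}
Step 15: reserve R10 C 7 -> on_hand[A=57 B=53 C=32 D=35] avail[A=55 B=36 C=25 D=31] open={R10,R5,R7,R8,R9}
Step 16: reserve R11 B 7 -> on_hand[A=57 B=53 C=32 D=35] avail[A=55 B=29 C=25 D=31] open={R10,R11,R5,R7,R8,R9}
Step 17: reserve R12 B 1 -> on_hand[A=57 B=53 C=32 D=35] avail[A=55 B=28 C=25 D=31] open={R10,R11,R12,R5,R7,R8,R9}
Step 18: reserve R13 B 5 -> on_hand[A=57 B=53 C=32 D=35] avail[A=55 B=23 C=25 D=31] open={R10,R11,R12,R13,R5,R7,R8,R9}
Step 19: reserve R14 C 5 -> on_hand[A=57 B=53 C=32 D=35] avail[A=55 B=23 C=20 D=31] open={R10,R11,R12,R13,R14,R5,R7,R8,R9}
Step 20: cancel R7 -> on_hand[A=57 B=53 C=32 D=35] avail[A=55 B=31 C=20 D=31] open={R10,R11,R12,R13,R14,R5,R8,R9}

Answer: A: 55
B: 31
C: 20
D: 31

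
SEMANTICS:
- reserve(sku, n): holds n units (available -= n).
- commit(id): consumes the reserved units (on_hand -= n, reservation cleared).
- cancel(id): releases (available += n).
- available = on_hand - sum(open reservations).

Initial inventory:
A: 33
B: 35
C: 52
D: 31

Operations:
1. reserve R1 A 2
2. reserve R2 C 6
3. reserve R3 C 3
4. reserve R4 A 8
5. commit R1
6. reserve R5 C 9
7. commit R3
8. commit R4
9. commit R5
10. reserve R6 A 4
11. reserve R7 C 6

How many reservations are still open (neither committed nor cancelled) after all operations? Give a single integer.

Answer: 3

Derivation:
Step 1: reserve R1 A 2 -> on_hand[A=33 B=35 C=52 D=31] avail[A=31 B=35 C=52 D=31] open={R1}
Step 2: reserve R2 C 6 -> on_hand[A=33 B=35 C=52 D=31] avail[A=31 B=35 C=46 D=31] open={R1,R2}
Step 3: reserve R3 C 3 -> on_hand[A=33 B=35 C=52 D=31] avail[A=31 B=35 C=43 D=31] open={R1,R2,R3}
Step 4: reserve R4 A 8 -> on_hand[A=33 B=35 C=52 D=31] avail[A=23 B=35 C=43 D=31] open={R1,R2,R3,R4}
Step 5: commit R1 -> on_hand[A=31 B=35 C=52 D=31] avail[A=23 B=35 C=43 D=31] open={R2,R3,R4}
Step 6: reserve R5 C 9 -> on_hand[A=31 B=35 C=52 D=31] avail[A=23 B=35 C=34 D=31] open={R2,R3,R4,R5}
Step 7: commit R3 -> on_hand[A=31 B=35 C=49 D=31] avail[A=23 B=35 C=34 D=31] open={R2,R4,R5}
Step 8: commit R4 -> on_hand[A=23 B=35 C=49 D=31] avail[A=23 B=35 C=34 D=31] open={R2,R5}
Step 9: commit R5 -> on_hand[A=23 B=35 C=40 D=31] avail[A=23 B=35 C=34 D=31] open={R2}
Step 10: reserve R6 A 4 -> on_hand[A=23 B=35 C=40 D=31] avail[A=19 B=35 C=34 D=31] open={R2,R6}
Step 11: reserve R7 C 6 -> on_hand[A=23 B=35 C=40 D=31] avail[A=19 B=35 C=28 D=31] open={R2,R6,R7}
Open reservations: ['R2', 'R6', 'R7'] -> 3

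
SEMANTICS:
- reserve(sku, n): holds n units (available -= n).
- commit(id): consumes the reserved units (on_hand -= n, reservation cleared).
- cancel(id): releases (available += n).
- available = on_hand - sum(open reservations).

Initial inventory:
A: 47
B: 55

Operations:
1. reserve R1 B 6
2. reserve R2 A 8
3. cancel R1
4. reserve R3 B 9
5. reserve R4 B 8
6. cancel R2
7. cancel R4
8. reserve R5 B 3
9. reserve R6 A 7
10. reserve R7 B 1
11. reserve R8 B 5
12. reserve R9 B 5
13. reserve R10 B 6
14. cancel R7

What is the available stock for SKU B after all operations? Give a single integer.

Step 1: reserve R1 B 6 -> on_hand[A=47 B=55] avail[A=47 B=49] open={R1}
Step 2: reserve R2 A 8 -> on_hand[A=47 B=55] avail[A=39 B=49] open={R1,R2}
Step 3: cancel R1 -> on_hand[A=47 B=55] avail[A=39 B=55] open={R2}
Step 4: reserve R3 B 9 -> on_hand[A=47 B=55] avail[A=39 B=46] open={R2,R3}
Step 5: reserve R4 B 8 -> on_hand[A=47 B=55] avail[A=39 B=38] open={R2,R3,R4}
Step 6: cancel R2 -> on_hand[A=47 B=55] avail[A=47 B=38] open={R3,R4}
Step 7: cancel R4 -> on_hand[A=47 B=55] avail[A=47 B=46] open={R3}
Step 8: reserve R5 B 3 -> on_hand[A=47 B=55] avail[A=47 B=43] open={R3,R5}
Step 9: reserve R6 A 7 -> on_hand[A=47 B=55] avail[A=40 B=43] open={R3,R5,R6}
Step 10: reserve R7 B 1 -> on_hand[A=47 B=55] avail[A=40 B=42] open={R3,R5,R6,R7}
Step 11: reserve R8 B 5 -> on_hand[A=47 B=55] avail[A=40 B=37] open={R3,R5,R6,R7,R8}
Step 12: reserve R9 B 5 -> on_hand[A=47 B=55] avail[A=40 B=32] open={R3,R5,R6,R7,R8,R9}
Step 13: reserve R10 B 6 -> on_hand[A=47 B=55] avail[A=40 B=26] open={R10,R3,R5,R6,R7,R8,R9}
Step 14: cancel R7 -> on_hand[A=47 B=55] avail[A=40 B=27] open={R10,R3,R5,R6,R8,R9}
Final available[B] = 27

Answer: 27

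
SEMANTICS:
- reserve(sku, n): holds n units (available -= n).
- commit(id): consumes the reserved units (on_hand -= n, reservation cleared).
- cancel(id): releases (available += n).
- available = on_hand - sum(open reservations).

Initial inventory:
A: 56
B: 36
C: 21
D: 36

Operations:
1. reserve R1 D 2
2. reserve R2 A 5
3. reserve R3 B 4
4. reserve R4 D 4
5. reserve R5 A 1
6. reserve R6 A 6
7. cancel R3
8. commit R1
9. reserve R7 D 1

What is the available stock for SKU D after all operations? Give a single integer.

Answer: 29

Derivation:
Step 1: reserve R1 D 2 -> on_hand[A=56 B=36 C=21 D=36] avail[A=56 B=36 C=21 D=34] open={R1}
Step 2: reserve R2 A 5 -> on_hand[A=56 B=36 C=21 D=36] avail[A=51 B=36 C=21 D=34] open={R1,R2}
Step 3: reserve R3 B 4 -> on_hand[A=56 B=36 C=21 D=36] avail[A=51 B=32 C=21 D=34] open={R1,R2,R3}
Step 4: reserve R4 D 4 -> on_hand[A=56 B=36 C=21 D=36] avail[A=51 B=32 C=21 D=30] open={R1,R2,R3,R4}
Step 5: reserve R5 A 1 -> on_hand[A=56 B=36 C=21 D=36] avail[A=50 B=32 C=21 D=30] open={R1,R2,R3,R4,R5}
Step 6: reserve R6 A 6 -> on_hand[A=56 B=36 C=21 D=36] avail[A=44 B=32 C=21 D=30] open={R1,R2,R3,R4,R5,R6}
Step 7: cancel R3 -> on_hand[A=56 B=36 C=21 D=36] avail[A=44 B=36 C=21 D=30] open={R1,R2,R4,R5,R6}
Step 8: commit R1 -> on_hand[A=56 B=36 C=21 D=34] avail[A=44 B=36 C=21 D=30] open={R2,R4,R5,R6}
Step 9: reserve R7 D 1 -> on_hand[A=56 B=36 C=21 D=34] avail[A=44 B=36 C=21 D=29] open={R2,R4,R5,R6,R7}
Final available[D] = 29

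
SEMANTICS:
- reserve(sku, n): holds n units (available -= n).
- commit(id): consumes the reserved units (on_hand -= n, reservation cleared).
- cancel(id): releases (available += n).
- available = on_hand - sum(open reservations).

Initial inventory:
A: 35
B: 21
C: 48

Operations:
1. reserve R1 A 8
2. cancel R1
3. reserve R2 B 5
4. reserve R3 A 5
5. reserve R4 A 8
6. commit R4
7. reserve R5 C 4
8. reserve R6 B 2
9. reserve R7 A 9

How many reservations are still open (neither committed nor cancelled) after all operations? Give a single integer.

Answer: 5

Derivation:
Step 1: reserve R1 A 8 -> on_hand[A=35 B=21 C=48] avail[A=27 B=21 C=48] open={R1}
Step 2: cancel R1 -> on_hand[A=35 B=21 C=48] avail[A=35 B=21 C=48] open={}
Step 3: reserve R2 B 5 -> on_hand[A=35 B=21 C=48] avail[A=35 B=16 C=48] open={R2}
Step 4: reserve R3 A 5 -> on_hand[A=35 B=21 C=48] avail[A=30 B=16 C=48] open={R2,R3}
Step 5: reserve R4 A 8 -> on_hand[A=35 B=21 C=48] avail[A=22 B=16 C=48] open={R2,R3,R4}
Step 6: commit R4 -> on_hand[A=27 B=21 C=48] avail[A=22 B=16 C=48] open={R2,R3}
Step 7: reserve R5 C 4 -> on_hand[A=27 B=21 C=48] avail[A=22 B=16 C=44] open={R2,R3,R5}
Step 8: reserve R6 B 2 -> on_hand[A=27 B=21 C=48] avail[A=22 B=14 C=44] open={R2,R3,R5,R6}
Step 9: reserve R7 A 9 -> on_hand[A=27 B=21 C=48] avail[A=13 B=14 C=44] open={R2,R3,R5,R6,R7}
Open reservations: ['R2', 'R3', 'R5', 'R6', 'R7'] -> 5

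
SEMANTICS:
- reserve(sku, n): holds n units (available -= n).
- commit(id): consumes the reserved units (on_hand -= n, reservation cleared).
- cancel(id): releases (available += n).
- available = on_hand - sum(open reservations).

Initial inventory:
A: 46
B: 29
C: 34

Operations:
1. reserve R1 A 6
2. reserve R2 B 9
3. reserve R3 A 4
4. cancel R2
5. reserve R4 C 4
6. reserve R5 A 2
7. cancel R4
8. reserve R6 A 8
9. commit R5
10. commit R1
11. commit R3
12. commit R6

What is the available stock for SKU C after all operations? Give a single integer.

Step 1: reserve R1 A 6 -> on_hand[A=46 B=29 C=34] avail[A=40 B=29 C=34] open={R1}
Step 2: reserve R2 B 9 -> on_hand[A=46 B=29 C=34] avail[A=40 B=20 C=34] open={R1,R2}
Step 3: reserve R3 A 4 -> on_hand[A=46 B=29 C=34] avail[A=36 B=20 C=34] open={R1,R2,R3}
Step 4: cancel R2 -> on_hand[A=46 B=29 C=34] avail[A=36 B=29 C=34] open={R1,R3}
Step 5: reserve R4 C 4 -> on_hand[A=46 B=29 C=34] avail[A=36 B=29 C=30] open={R1,R3,R4}
Step 6: reserve R5 A 2 -> on_hand[A=46 B=29 C=34] avail[A=34 B=29 C=30] open={R1,R3,R4,R5}
Step 7: cancel R4 -> on_hand[A=46 B=29 C=34] avail[A=34 B=29 C=34] open={R1,R3,R5}
Step 8: reserve R6 A 8 -> on_hand[A=46 B=29 C=34] avail[A=26 B=29 C=34] open={R1,R3,R5,R6}
Step 9: commit R5 -> on_hand[A=44 B=29 C=34] avail[A=26 B=29 C=34] open={R1,R3,R6}
Step 10: commit R1 -> on_hand[A=38 B=29 C=34] avail[A=26 B=29 C=34] open={R3,R6}
Step 11: commit R3 -> on_hand[A=34 B=29 C=34] avail[A=26 B=29 C=34] open={R6}
Step 12: commit R6 -> on_hand[A=26 B=29 C=34] avail[A=26 B=29 C=34] open={}
Final available[C] = 34

Answer: 34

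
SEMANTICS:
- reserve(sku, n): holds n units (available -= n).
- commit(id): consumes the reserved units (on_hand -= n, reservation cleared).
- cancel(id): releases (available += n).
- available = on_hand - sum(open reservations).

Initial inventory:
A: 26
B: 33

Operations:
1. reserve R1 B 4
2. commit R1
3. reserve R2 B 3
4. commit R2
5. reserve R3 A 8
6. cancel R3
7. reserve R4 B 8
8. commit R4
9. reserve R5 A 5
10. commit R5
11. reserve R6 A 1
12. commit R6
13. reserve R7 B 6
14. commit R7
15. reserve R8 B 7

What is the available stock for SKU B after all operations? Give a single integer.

Step 1: reserve R1 B 4 -> on_hand[A=26 B=33] avail[A=26 B=29] open={R1}
Step 2: commit R1 -> on_hand[A=26 B=29] avail[A=26 B=29] open={}
Step 3: reserve R2 B 3 -> on_hand[A=26 B=29] avail[A=26 B=26] open={R2}
Step 4: commit R2 -> on_hand[A=26 B=26] avail[A=26 B=26] open={}
Step 5: reserve R3 A 8 -> on_hand[A=26 B=26] avail[A=18 B=26] open={R3}
Step 6: cancel R3 -> on_hand[A=26 B=26] avail[A=26 B=26] open={}
Step 7: reserve R4 B 8 -> on_hand[A=26 B=26] avail[A=26 B=18] open={R4}
Step 8: commit R4 -> on_hand[A=26 B=18] avail[A=26 B=18] open={}
Step 9: reserve R5 A 5 -> on_hand[A=26 B=18] avail[A=21 B=18] open={R5}
Step 10: commit R5 -> on_hand[A=21 B=18] avail[A=21 B=18] open={}
Step 11: reserve R6 A 1 -> on_hand[A=21 B=18] avail[A=20 B=18] open={R6}
Step 12: commit R6 -> on_hand[A=20 B=18] avail[A=20 B=18] open={}
Step 13: reserve R7 B 6 -> on_hand[A=20 B=18] avail[A=20 B=12] open={R7}
Step 14: commit R7 -> on_hand[A=20 B=12] avail[A=20 B=12] open={}
Step 15: reserve R8 B 7 -> on_hand[A=20 B=12] avail[A=20 B=5] open={R8}
Final available[B] = 5

Answer: 5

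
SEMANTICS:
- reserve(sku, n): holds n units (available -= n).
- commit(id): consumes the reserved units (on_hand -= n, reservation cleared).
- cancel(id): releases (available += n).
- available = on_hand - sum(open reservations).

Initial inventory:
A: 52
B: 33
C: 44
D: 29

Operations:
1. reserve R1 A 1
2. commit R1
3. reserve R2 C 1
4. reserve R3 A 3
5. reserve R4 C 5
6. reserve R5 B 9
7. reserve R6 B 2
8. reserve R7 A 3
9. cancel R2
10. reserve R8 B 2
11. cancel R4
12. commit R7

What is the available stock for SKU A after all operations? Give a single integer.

Answer: 45

Derivation:
Step 1: reserve R1 A 1 -> on_hand[A=52 B=33 C=44 D=29] avail[A=51 B=33 C=44 D=29] open={R1}
Step 2: commit R1 -> on_hand[A=51 B=33 C=44 D=29] avail[A=51 B=33 C=44 D=29] open={}
Step 3: reserve R2 C 1 -> on_hand[A=51 B=33 C=44 D=29] avail[A=51 B=33 C=43 D=29] open={R2}
Step 4: reserve R3 A 3 -> on_hand[A=51 B=33 C=44 D=29] avail[A=48 B=33 C=43 D=29] open={R2,R3}
Step 5: reserve R4 C 5 -> on_hand[A=51 B=33 C=44 D=29] avail[A=48 B=33 C=38 D=29] open={R2,R3,R4}
Step 6: reserve R5 B 9 -> on_hand[A=51 B=33 C=44 D=29] avail[A=48 B=24 C=38 D=29] open={R2,R3,R4,R5}
Step 7: reserve R6 B 2 -> on_hand[A=51 B=33 C=44 D=29] avail[A=48 B=22 C=38 D=29] open={R2,R3,R4,R5,R6}
Step 8: reserve R7 A 3 -> on_hand[A=51 B=33 C=44 D=29] avail[A=45 B=22 C=38 D=29] open={R2,R3,R4,R5,R6,R7}
Step 9: cancel R2 -> on_hand[A=51 B=33 C=44 D=29] avail[A=45 B=22 C=39 D=29] open={R3,R4,R5,R6,R7}
Step 10: reserve R8 B 2 -> on_hand[A=51 B=33 C=44 D=29] avail[A=45 B=20 C=39 D=29] open={R3,R4,R5,R6,R7,R8}
Step 11: cancel R4 -> on_hand[A=51 B=33 C=44 D=29] avail[A=45 B=20 C=44 D=29] open={R3,R5,R6,R7,R8}
Step 12: commit R7 -> on_hand[A=48 B=33 C=44 D=29] avail[A=45 B=20 C=44 D=29] open={R3,R5,R6,R8}
Final available[A] = 45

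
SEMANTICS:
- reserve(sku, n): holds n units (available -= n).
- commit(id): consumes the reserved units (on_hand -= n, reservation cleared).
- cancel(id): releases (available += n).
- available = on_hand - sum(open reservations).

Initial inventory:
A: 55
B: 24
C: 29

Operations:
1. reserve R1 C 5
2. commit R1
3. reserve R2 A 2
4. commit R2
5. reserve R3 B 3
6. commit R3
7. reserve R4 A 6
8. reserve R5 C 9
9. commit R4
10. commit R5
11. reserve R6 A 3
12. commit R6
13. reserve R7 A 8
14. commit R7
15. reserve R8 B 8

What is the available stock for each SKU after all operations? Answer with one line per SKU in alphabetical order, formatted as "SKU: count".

Step 1: reserve R1 C 5 -> on_hand[A=55 B=24 C=29] avail[A=55 B=24 C=24] open={R1}
Step 2: commit R1 -> on_hand[A=55 B=24 C=24] avail[A=55 B=24 C=24] open={}
Step 3: reserve R2 A 2 -> on_hand[A=55 B=24 C=24] avail[A=53 B=24 C=24] open={R2}
Step 4: commit R2 -> on_hand[A=53 B=24 C=24] avail[A=53 B=24 C=24] open={}
Step 5: reserve R3 B 3 -> on_hand[A=53 B=24 C=24] avail[A=53 B=21 C=24] open={R3}
Step 6: commit R3 -> on_hand[A=53 B=21 C=24] avail[A=53 B=21 C=24] open={}
Step 7: reserve R4 A 6 -> on_hand[A=53 B=21 C=24] avail[A=47 B=21 C=24] open={R4}
Step 8: reserve R5 C 9 -> on_hand[A=53 B=21 C=24] avail[A=47 B=21 C=15] open={R4,R5}
Step 9: commit R4 -> on_hand[A=47 B=21 C=24] avail[A=47 B=21 C=15] open={R5}
Step 10: commit R5 -> on_hand[A=47 B=21 C=15] avail[A=47 B=21 C=15] open={}
Step 11: reserve R6 A 3 -> on_hand[A=47 B=21 C=15] avail[A=44 B=21 C=15] open={R6}
Step 12: commit R6 -> on_hand[A=44 B=21 C=15] avail[A=44 B=21 C=15] open={}
Step 13: reserve R7 A 8 -> on_hand[A=44 B=21 C=15] avail[A=36 B=21 C=15] open={R7}
Step 14: commit R7 -> on_hand[A=36 B=21 C=15] avail[A=36 B=21 C=15] open={}
Step 15: reserve R8 B 8 -> on_hand[A=36 B=21 C=15] avail[A=36 B=13 C=15] open={R8}

Answer: A: 36
B: 13
C: 15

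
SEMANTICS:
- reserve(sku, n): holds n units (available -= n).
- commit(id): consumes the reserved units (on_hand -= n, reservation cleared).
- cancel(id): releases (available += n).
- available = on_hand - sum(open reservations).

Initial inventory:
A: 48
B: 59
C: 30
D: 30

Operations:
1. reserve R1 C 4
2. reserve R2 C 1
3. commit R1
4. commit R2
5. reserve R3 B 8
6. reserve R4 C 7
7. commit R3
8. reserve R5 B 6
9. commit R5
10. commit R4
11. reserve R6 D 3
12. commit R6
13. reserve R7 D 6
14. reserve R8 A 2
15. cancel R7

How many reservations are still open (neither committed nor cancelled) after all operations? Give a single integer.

Step 1: reserve R1 C 4 -> on_hand[A=48 B=59 C=30 D=30] avail[A=48 B=59 C=26 D=30] open={R1}
Step 2: reserve R2 C 1 -> on_hand[A=48 B=59 C=30 D=30] avail[A=48 B=59 C=25 D=30] open={R1,R2}
Step 3: commit R1 -> on_hand[A=48 B=59 C=26 D=30] avail[A=48 B=59 C=25 D=30] open={R2}
Step 4: commit R2 -> on_hand[A=48 B=59 C=25 D=30] avail[A=48 B=59 C=25 D=30] open={}
Step 5: reserve R3 B 8 -> on_hand[A=48 B=59 C=25 D=30] avail[A=48 B=51 C=25 D=30] open={R3}
Step 6: reserve R4 C 7 -> on_hand[A=48 B=59 C=25 D=30] avail[A=48 B=51 C=18 D=30] open={R3,R4}
Step 7: commit R3 -> on_hand[A=48 B=51 C=25 D=30] avail[A=48 B=51 C=18 D=30] open={R4}
Step 8: reserve R5 B 6 -> on_hand[A=48 B=51 C=25 D=30] avail[A=48 B=45 C=18 D=30] open={R4,R5}
Step 9: commit R5 -> on_hand[A=48 B=45 C=25 D=30] avail[A=48 B=45 C=18 D=30] open={R4}
Step 10: commit R4 -> on_hand[A=48 B=45 C=18 D=30] avail[A=48 B=45 C=18 D=30] open={}
Step 11: reserve R6 D 3 -> on_hand[A=48 B=45 C=18 D=30] avail[A=48 B=45 C=18 D=27] open={R6}
Step 12: commit R6 -> on_hand[A=48 B=45 C=18 D=27] avail[A=48 B=45 C=18 D=27] open={}
Step 13: reserve R7 D 6 -> on_hand[A=48 B=45 C=18 D=27] avail[A=48 B=45 C=18 D=21] open={R7}
Step 14: reserve R8 A 2 -> on_hand[A=48 B=45 C=18 D=27] avail[A=46 B=45 C=18 D=21] open={R7,R8}
Step 15: cancel R7 -> on_hand[A=48 B=45 C=18 D=27] avail[A=46 B=45 C=18 D=27] open={R8}
Open reservations: ['R8'] -> 1

Answer: 1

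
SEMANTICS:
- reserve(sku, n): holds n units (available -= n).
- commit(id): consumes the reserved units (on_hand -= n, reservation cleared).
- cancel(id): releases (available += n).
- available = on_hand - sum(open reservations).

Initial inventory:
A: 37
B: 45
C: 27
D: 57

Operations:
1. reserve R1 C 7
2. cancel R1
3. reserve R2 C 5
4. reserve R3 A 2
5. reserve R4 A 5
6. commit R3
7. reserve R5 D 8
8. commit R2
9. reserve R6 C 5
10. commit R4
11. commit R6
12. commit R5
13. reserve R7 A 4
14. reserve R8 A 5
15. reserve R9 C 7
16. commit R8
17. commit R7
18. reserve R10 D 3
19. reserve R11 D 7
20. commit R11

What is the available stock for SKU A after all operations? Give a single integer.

Step 1: reserve R1 C 7 -> on_hand[A=37 B=45 C=27 D=57] avail[A=37 B=45 C=20 D=57] open={R1}
Step 2: cancel R1 -> on_hand[A=37 B=45 C=27 D=57] avail[A=37 B=45 C=27 D=57] open={}
Step 3: reserve R2 C 5 -> on_hand[A=37 B=45 C=27 D=57] avail[A=37 B=45 C=22 D=57] open={R2}
Step 4: reserve R3 A 2 -> on_hand[A=37 B=45 C=27 D=57] avail[A=35 B=45 C=22 D=57] open={R2,R3}
Step 5: reserve R4 A 5 -> on_hand[A=37 B=45 C=27 D=57] avail[A=30 B=45 C=22 D=57] open={R2,R3,R4}
Step 6: commit R3 -> on_hand[A=35 B=45 C=27 D=57] avail[A=30 B=45 C=22 D=57] open={R2,R4}
Step 7: reserve R5 D 8 -> on_hand[A=35 B=45 C=27 D=57] avail[A=30 B=45 C=22 D=49] open={R2,R4,R5}
Step 8: commit R2 -> on_hand[A=35 B=45 C=22 D=57] avail[A=30 B=45 C=22 D=49] open={R4,R5}
Step 9: reserve R6 C 5 -> on_hand[A=35 B=45 C=22 D=57] avail[A=30 B=45 C=17 D=49] open={R4,R5,R6}
Step 10: commit R4 -> on_hand[A=30 B=45 C=22 D=57] avail[A=30 B=45 C=17 D=49] open={R5,R6}
Step 11: commit R6 -> on_hand[A=30 B=45 C=17 D=57] avail[A=30 B=45 C=17 D=49] open={R5}
Step 12: commit R5 -> on_hand[A=30 B=45 C=17 D=49] avail[A=30 B=45 C=17 D=49] open={}
Step 13: reserve R7 A 4 -> on_hand[A=30 B=45 C=17 D=49] avail[A=26 B=45 C=17 D=49] open={R7}
Step 14: reserve R8 A 5 -> on_hand[A=30 B=45 C=17 D=49] avail[A=21 B=45 C=17 D=49] open={R7,R8}
Step 15: reserve R9 C 7 -> on_hand[A=30 B=45 C=17 D=49] avail[A=21 B=45 C=10 D=49] open={R7,R8,R9}
Step 16: commit R8 -> on_hand[A=25 B=45 C=17 D=49] avail[A=21 B=45 C=10 D=49] open={R7,R9}
Step 17: commit R7 -> on_hand[A=21 B=45 C=17 D=49] avail[A=21 B=45 C=10 D=49] open={R9}
Step 18: reserve R10 D 3 -> on_hand[A=21 B=45 C=17 D=49] avail[A=21 B=45 C=10 D=46] open={R10,R9}
Step 19: reserve R11 D 7 -> on_hand[A=21 B=45 C=17 D=49] avail[A=21 B=45 C=10 D=39] open={R10,R11,R9}
Step 20: commit R11 -> on_hand[A=21 B=45 C=17 D=42] avail[A=21 B=45 C=10 D=39] open={R10,R9}
Final available[A] = 21

Answer: 21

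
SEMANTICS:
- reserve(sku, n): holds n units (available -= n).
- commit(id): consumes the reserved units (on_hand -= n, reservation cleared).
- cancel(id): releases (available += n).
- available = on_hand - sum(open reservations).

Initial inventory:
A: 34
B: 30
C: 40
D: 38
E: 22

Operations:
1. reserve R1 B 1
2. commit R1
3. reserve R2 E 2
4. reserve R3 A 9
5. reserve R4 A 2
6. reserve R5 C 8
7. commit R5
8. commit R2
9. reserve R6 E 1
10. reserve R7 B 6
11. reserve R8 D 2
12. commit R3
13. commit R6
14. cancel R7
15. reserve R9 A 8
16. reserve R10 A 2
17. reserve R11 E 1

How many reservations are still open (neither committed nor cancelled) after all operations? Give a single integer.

Answer: 5

Derivation:
Step 1: reserve R1 B 1 -> on_hand[A=34 B=30 C=40 D=38 E=22] avail[A=34 B=29 C=40 D=38 E=22] open={R1}
Step 2: commit R1 -> on_hand[A=34 B=29 C=40 D=38 E=22] avail[A=34 B=29 C=40 D=38 E=22] open={}
Step 3: reserve R2 E 2 -> on_hand[A=34 B=29 C=40 D=38 E=22] avail[A=34 B=29 C=40 D=38 E=20] open={R2}
Step 4: reserve R3 A 9 -> on_hand[A=34 B=29 C=40 D=38 E=22] avail[A=25 B=29 C=40 D=38 E=20] open={R2,R3}
Step 5: reserve R4 A 2 -> on_hand[A=34 B=29 C=40 D=38 E=22] avail[A=23 B=29 C=40 D=38 E=20] open={R2,R3,R4}
Step 6: reserve R5 C 8 -> on_hand[A=34 B=29 C=40 D=38 E=22] avail[A=23 B=29 C=32 D=38 E=20] open={R2,R3,R4,R5}
Step 7: commit R5 -> on_hand[A=34 B=29 C=32 D=38 E=22] avail[A=23 B=29 C=32 D=38 E=20] open={R2,R3,R4}
Step 8: commit R2 -> on_hand[A=34 B=29 C=32 D=38 E=20] avail[A=23 B=29 C=32 D=38 E=20] open={R3,R4}
Step 9: reserve R6 E 1 -> on_hand[A=34 B=29 C=32 D=38 E=20] avail[A=23 B=29 C=32 D=38 E=19] open={R3,R4,R6}
Step 10: reserve R7 B 6 -> on_hand[A=34 B=29 C=32 D=38 E=20] avail[A=23 B=23 C=32 D=38 E=19] open={R3,R4,R6,R7}
Step 11: reserve R8 D 2 -> on_hand[A=34 B=29 C=32 D=38 E=20] avail[A=23 B=23 C=32 D=36 E=19] open={R3,R4,R6,R7,R8}
Step 12: commit R3 -> on_hand[A=25 B=29 C=32 D=38 E=20] avail[A=23 B=23 C=32 D=36 E=19] open={R4,R6,R7,R8}
Step 13: commit R6 -> on_hand[A=25 B=29 C=32 D=38 E=19] avail[A=23 B=23 C=32 D=36 E=19] open={R4,R7,R8}
Step 14: cancel R7 -> on_hand[A=25 B=29 C=32 D=38 E=19] avail[A=23 B=29 C=32 D=36 E=19] open={R4,R8}
Step 15: reserve R9 A 8 -> on_hand[A=25 B=29 C=32 D=38 E=19] avail[A=15 B=29 C=32 D=36 E=19] open={R4,R8,R9}
Step 16: reserve R10 A 2 -> on_hand[A=25 B=29 C=32 D=38 E=19] avail[A=13 B=29 C=32 D=36 E=19] open={R10,R4,R8,R9}
Step 17: reserve R11 E 1 -> on_hand[A=25 B=29 C=32 D=38 E=19] avail[A=13 B=29 C=32 D=36 E=18] open={R10,R11,R4,R8,R9}
Open reservations: ['R10', 'R11', 'R4', 'R8', 'R9'] -> 5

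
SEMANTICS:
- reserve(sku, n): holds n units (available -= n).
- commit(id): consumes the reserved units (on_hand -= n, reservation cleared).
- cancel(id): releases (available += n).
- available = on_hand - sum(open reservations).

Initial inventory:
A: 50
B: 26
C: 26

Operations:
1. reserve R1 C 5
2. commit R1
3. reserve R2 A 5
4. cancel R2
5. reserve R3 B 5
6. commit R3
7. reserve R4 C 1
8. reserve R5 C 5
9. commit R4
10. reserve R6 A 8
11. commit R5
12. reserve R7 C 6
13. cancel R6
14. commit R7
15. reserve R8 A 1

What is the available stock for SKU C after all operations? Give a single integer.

Answer: 9

Derivation:
Step 1: reserve R1 C 5 -> on_hand[A=50 B=26 C=26] avail[A=50 B=26 C=21] open={R1}
Step 2: commit R1 -> on_hand[A=50 B=26 C=21] avail[A=50 B=26 C=21] open={}
Step 3: reserve R2 A 5 -> on_hand[A=50 B=26 C=21] avail[A=45 B=26 C=21] open={R2}
Step 4: cancel R2 -> on_hand[A=50 B=26 C=21] avail[A=50 B=26 C=21] open={}
Step 5: reserve R3 B 5 -> on_hand[A=50 B=26 C=21] avail[A=50 B=21 C=21] open={R3}
Step 6: commit R3 -> on_hand[A=50 B=21 C=21] avail[A=50 B=21 C=21] open={}
Step 7: reserve R4 C 1 -> on_hand[A=50 B=21 C=21] avail[A=50 B=21 C=20] open={R4}
Step 8: reserve R5 C 5 -> on_hand[A=50 B=21 C=21] avail[A=50 B=21 C=15] open={R4,R5}
Step 9: commit R4 -> on_hand[A=50 B=21 C=20] avail[A=50 B=21 C=15] open={R5}
Step 10: reserve R6 A 8 -> on_hand[A=50 B=21 C=20] avail[A=42 B=21 C=15] open={R5,R6}
Step 11: commit R5 -> on_hand[A=50 B=21 C=15] avail[A=42 B=21 C=15] open={R6}
Step 12: reserve R7 C 6 -> on_hand[A=50 B=21 C=15] avail[A=42 B=21 C=9] open={R6,R7}
Step 13: cancel R6 -> on_hand[A=50 B=21 C=15] avail[A=50 B=21 C=9] open={R7}
Step 14: commit R7 -> on_hand[A=50 B=21 C=9] avail[A=50 B=21 C=9] open={}
Step 15: reserve R8 A 1 -> on_hand[A=50 B=21 C=9] avail[A=49 B=21 C=9] open={R8}
Final available[C] = 9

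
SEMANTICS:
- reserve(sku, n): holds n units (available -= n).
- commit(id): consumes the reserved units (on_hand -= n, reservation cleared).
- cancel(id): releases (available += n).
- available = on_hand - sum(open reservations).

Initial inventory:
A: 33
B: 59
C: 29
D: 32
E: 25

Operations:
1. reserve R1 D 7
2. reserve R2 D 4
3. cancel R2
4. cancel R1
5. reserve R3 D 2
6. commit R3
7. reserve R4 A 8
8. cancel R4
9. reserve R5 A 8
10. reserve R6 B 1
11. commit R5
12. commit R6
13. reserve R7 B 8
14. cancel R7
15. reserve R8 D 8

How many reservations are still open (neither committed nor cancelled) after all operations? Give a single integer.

Step 1: reserve R1 D 7 -> on_hand[A=33 B=59 C=29 D=32 E=25] avail[A=33 B=59 C=29 D=25 E=25] open={R1}
Step 2: reserve R2 D 4 -> on_hand[A=33 B=59 C=29 D=32 E=25] avail[A=33 B=59 C=29 D=21 E=25] open={R1,R2}
Step 3: cancel R2 -> on_hand[A=33 B=59 C=29 D=32 E=25] avail[A=33 B=59 C=29 D=25 E=25] open={R1}
Step 4: cancel R1 -> on_hand[A=33 B=59 C=29 D=32 E=25] avail[A=33 B=59 C=29 D=32 E=25] open={}
Step 5: reserve R3 D 2 -> on_hand[A=33 B=59 C=29 D=32 E=25] avail[A=33 B=59 C=29 D=30 E=25] open={R3}
Step 6: commit R3 -> on_hand[A=33 B=59 C=29 D=30 E=25] avail[A=33 B=59 C=29 D=30 E=25] open={}
Step 7: reserve R4 A 8 -> on_hand[A=33 B=59 C=29 D=30 E=25] avail[A=25 B=59 C=29 D=30 E=25] open={R4}
Step 8: cancel R4 -> on_hand[A=33 B=59 C=29 D=30 E=25] avail[A=33 B=59 C=29 D=30 E=25] open={}
Step 9: reserve R5 A 8 -> on_hand[A=33 B=59 C=29 D=30 E=25] avail[A=25 B=59 C=29 D=30 E=25] open={R5}
Step 10: reserve R6 B 1 -> on_hand[A=33 B=59 C=29 D=30 E=25] avail[A=25 B=58 C=29 D=30 E=25] open={R5,R6}
Step 11: commit R5 -> on_hand[A=25 B=59 C=29 D=30 E=25] avail[A=25 B=58 C=29 D=30 E=25] open={R6}
Step 12: commit R6 -> on_hand[A=25 B=58 C=29 D=30 E=25] avail[A=25 B=58 C=29 D=30 E=25] open={}
Step 13: reserve R7 B 8 -> on_hand[A=25 B=58 C=29 D=30 E=25] avail[A=25 B=50 C=29 D=30 E=25] open={R7}
Step 14: cancel R7 -> on_hand[A=25 B=58 C=29 D=30 E=25] avail[A=25 B=58 C=29 D=30 E=25] open={}
Step 15: reserve R8 D 8 -> on_hand[A=25 B=58 C=29 D=30 E=25] avail[A=25 B=58 C=29 D=22 E=25] open={R8}
Open reservations: ['R8'] -> 1

Answer: 1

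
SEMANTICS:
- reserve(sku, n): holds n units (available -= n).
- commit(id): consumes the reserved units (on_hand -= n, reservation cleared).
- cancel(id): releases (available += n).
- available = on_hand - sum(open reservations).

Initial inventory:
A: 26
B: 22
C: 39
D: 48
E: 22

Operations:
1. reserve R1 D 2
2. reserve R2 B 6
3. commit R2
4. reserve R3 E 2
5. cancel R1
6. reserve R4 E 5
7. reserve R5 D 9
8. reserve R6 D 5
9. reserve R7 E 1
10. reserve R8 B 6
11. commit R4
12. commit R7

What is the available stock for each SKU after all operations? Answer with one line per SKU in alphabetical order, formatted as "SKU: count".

Answer: A: 26
B: 10
C: 39
D: 34
E: 14

Derivation:
Step 1: reserve R1 D 2 -> on_hand[A=26 B=22 C=39 D=48 E=22] avail[A=26 B=22 C=39 D=46 E=22] open={R1}
Step 2: reserve R2 B 6 -> on_hand[A=26 B=22 C=39 D=48 E=22] avail[A=26 B=16 C=39 D=46 E=22] open={R1,R2}
Step 3: commit R2 -> on_hand[A=26 B=16 C=39 D=48 E=22] avail[A=26 B=16 C=39 D=46 E=22] open={R1}
Step 4: reserve R3 E 2 -> on_hand[A=26 B=16 C=39 D=48 E=22] avail[A=26 B=16 C=39 D=46 E=20] open={R1,R3}
Step 5: cancel R1 -> on_hand[A=26 B=16 C=39 D=48 E=22] avail[A=26 B=16 C=39 D=48 E=20] open={R3}
Step 6: reserve R4 E 5 -> on_hand[A=26 B=16 C=39 D=48 E=22] avail[A=26 B=16 C=39 D=48 E=15] open={R3,R4}
Step 7: reserve R5 D 9 -> on_hand[A=26 B=16 C=39 D=48 E=22] avail[A=26 B=16 C=39 D=39 E=15] open={R3,R4,R5}
Step 8: reserve R6 D 5 -> on_hand[A=26 B=16 C=39 D=48 E=22] avail[A=26 B=16 C=39 D=34 E=15] open={R3,R4,R5,R6}
Step 9: reserve R7 E 1 -> on_hand[A=26 B=16 C=39 D=48 E=22] avail[A=26 B=16 C=39 D=34 E=14] open={R3,R4,R5,R6,R7}
Step 10: reserve R8 B 6 -> on_hand[A=26 B=16 C=39 D=48 E=22] avail[A=26 B=10 C=39 D=34 E=14] open={R3,R4,R5,R6,R7,R8}
Step 11: commit R4 -> on_hand[A=26 B=16 C=39 D=48 E=17] avail[A=26 B=10 C=39 D=34 E=14] open={R3,R5,R6,R7,R8}
Step 12: commit R7 -> on_hand[A=26 B=16 C=39 D=48 E=16] avail[A=26 B=10 C=39 D=34 E=14] open={R3,R5,R6,R8}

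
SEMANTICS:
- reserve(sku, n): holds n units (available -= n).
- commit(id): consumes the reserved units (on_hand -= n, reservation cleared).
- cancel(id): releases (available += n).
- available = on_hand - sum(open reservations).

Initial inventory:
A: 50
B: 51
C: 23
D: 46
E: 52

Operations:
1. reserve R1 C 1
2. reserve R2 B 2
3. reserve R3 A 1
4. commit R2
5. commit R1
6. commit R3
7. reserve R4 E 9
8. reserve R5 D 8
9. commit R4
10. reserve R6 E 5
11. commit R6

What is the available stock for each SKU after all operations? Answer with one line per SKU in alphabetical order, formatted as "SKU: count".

Step 1: reserve R1 C 1 -> on_hand[A=50 B=51 C=23 D=46 E=52] avail[A=50 B=51 C=22 D=46 E=52] open={R1}
Step 2: reserve R2 B 2 -> on_hand[A=50 B=51 C=23 D=46 E=52] avail[A=50 B=49 C=22 D=46 E=52] open={R1,R2}
Step 3: reserve R3 A 1 -> on_hand[A=50 B=51 C=23 D=46 E=52] avail[A=49 B=49 C=22 D=46 E=52] open={R1,R2,R3}
Step 4: commit R2 -> on_hand[A=50 B=49 C=23 D=46 E=52] avail[A=49 B=49 C=22 D=46 E=52] open={R1,R3}
Step 5: commit R1 -> on_hand[A=50 B=49 C=22 D=46 E=52] avail[A=49 B=49 C=22 D=46 E=52] open={R3}
Step 6: commit R3 -> on_hand[A=49 B=49 C=22 D=46 E=52] avail[A=49 B=49 C=22 D=46 E=52] open={}
Step 7: reserve R4 E 9 -> on_hand[A=49 B=49 C=22 D=46 E=52] avail[A=49 B=49 C=22 D=46 E=43] open={R4}
Step 8: reserve R5 D 8 -> on_hand[A=49 B=49 C=22 D=46 E=52] avail[A=49 B=49 C=22 D=38 E=43] open={R4,R5}
Step 9: commit R4 -> on_hand[A=49 B=49 C=22 D=46 E=43] avail[A=49 B=49 C=22 D=38 E=43] open={R5}
Step 10: reserve R6 E 5 -> on_hand[A=49 B=49 C=22 D=46 E=43] avail[A=49 B=49 C=22 D=38 E=38] open={R5,R6}
Step 11: commit R6 -> on_hand[A=49 B=49 C=22 D=46 E=38] avail[A=49 B=49 C=22 D=38 E=38] open={R5}

Answer: A: 49
B: 49
C: 22
D: 38
E: 38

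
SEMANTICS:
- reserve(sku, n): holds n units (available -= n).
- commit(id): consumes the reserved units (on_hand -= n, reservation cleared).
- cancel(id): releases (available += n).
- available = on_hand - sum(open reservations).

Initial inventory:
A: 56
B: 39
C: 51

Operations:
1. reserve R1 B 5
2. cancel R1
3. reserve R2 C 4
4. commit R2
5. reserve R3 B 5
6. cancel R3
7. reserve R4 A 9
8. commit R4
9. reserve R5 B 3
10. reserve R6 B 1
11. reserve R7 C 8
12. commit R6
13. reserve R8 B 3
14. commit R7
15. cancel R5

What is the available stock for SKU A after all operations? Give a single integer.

Answer: 47

Derivation:
Step 1: reserve R1 B 5 -> on_hand[A=56 B=39 C=51] avail[A=56 B=34 C=51] open={R1}
Step 2: cancel R1 -> on_hand[A=56 B=39 C=51] avail[A=56 B=39 C=51] open={}
Step 3: reserve R2 C 4 -> on_hand[A=56 B=39 C=51] avail[A=56 B=39 C=47] open={R2}
Step 4: commit R2 -> on_hand[A=56 B=39 C=47] avail[A=56 B=39 C=47] open={}
Step 5: reserve R3 B 5 -> on_hand[A=56 B=39 C=47] avail[A=56 B=34 C=47] open={R3}
Step 6: cancel R3 -> on_hand[A=56 B=39 C=47] avail[A=56 B=39 C=47] open={}
Step 7: reserve R4 A 9 -> on_hand[A=56 B=39 C=47] avail[A=47 B=39 C=47] open={R4}
Step 8: commit R4 -> on_hand[A=47 B=39 C=47] avail[A=47 B=39 C=47] open={}
Step 9: reserve R5 B 3 -> on_hand[A=47 B=39 C=47] avail[A=47 B=36 C=47] open={R5}
Step 10: reserve R6 B 1 -> on_hand[A=47 B=39 C=47] avail[A=47 B=35 C=47] open={R5,R6}
Step 11: reserve R7 C 8 -> on_hand[A=47 B=39 C=47] avail[A=47 B=35 C=39] open={R5,R6,R7}
Step 12: commit R6 -> on_hand[A=47 B=38 C=47] avail[A=47 B=35 C=39] open={R5,R7}
Step 13: reserve R8 B 3 -> on_hand[A=47 B=38 C=47] avail[A=47 B=32 C=39] open={R5,R7,R8}
Step 14: commit R7 -> on_hand[A=47 B=38 C=39] avail[A=47 B=32 C=39] open={R5,R8}
Step 15: cancel R5 -> on_hand[A=47 B=38 C=39] avail[A=47 B=35 C=39] open={R8}
Final available[A] = 47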